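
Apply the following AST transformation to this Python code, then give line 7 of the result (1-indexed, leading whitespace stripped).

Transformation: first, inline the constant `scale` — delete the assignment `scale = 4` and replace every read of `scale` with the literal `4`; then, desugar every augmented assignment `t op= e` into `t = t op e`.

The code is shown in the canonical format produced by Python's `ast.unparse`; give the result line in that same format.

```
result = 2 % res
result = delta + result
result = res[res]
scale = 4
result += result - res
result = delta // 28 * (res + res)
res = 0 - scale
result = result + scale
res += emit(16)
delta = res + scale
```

result = result + 4

Transformed code:
result = 2 % res
result = delta + result
result = res[res]
result = result + (result - res)
result = delta // 28 * (res + res)
res = 0 - 4
result = result + 4
res = res + emit(16)
delta = res + 4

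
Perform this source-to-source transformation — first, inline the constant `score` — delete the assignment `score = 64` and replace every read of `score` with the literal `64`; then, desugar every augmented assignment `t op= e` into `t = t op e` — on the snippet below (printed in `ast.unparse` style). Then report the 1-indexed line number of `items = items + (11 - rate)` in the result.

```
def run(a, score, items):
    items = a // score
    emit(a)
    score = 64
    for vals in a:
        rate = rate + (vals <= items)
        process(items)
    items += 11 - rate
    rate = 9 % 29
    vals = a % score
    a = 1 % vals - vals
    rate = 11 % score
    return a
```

Transformed code:
def run(a, score, items):
    items = a // 64
    emit(a)
    for vals in a:
        rate = rate + (vals <= items)
        process(items)
    items = items + (11 - rate)
    rate = 9 % 29
    vals = a % 64
    a = 1 % vals - vals
    rate = 11 % 64
    return a

7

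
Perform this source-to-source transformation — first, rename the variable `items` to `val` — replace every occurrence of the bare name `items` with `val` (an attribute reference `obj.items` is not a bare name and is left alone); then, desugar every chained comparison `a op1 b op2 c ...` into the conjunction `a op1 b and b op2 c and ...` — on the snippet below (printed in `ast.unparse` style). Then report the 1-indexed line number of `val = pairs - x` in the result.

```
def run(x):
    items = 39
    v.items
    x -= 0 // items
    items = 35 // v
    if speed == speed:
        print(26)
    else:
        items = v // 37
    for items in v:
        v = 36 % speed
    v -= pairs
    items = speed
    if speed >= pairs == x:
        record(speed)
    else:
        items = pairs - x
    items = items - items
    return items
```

17

Transformed code:
def run(x):
    val = 39
    v.items
    x -= 0 // val
    val = 35 // v
    if speed == speed:
        print(26)
    else:
        val = v // 37
    for val in v:
        v = 36 % speed
    v -= pairs
    val = speed
    if speed >= pairs and pairs == x:
        record(speed)
    else:
        val = pairs - x
    val = val - val
    return val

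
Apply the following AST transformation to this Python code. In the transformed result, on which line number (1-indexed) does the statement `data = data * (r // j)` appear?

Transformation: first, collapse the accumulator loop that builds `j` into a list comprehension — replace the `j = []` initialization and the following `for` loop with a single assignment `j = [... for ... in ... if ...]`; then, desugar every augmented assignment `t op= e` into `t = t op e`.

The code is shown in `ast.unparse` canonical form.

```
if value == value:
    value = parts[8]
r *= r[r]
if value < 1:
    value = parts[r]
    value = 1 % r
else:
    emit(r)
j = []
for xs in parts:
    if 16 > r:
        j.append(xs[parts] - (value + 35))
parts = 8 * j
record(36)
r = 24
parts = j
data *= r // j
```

14

Transformed code:
if value == value:
    value = parts[8]
r = r * r[r]
if value < 1:
    value = parts[r]
    value = 1 % r
else:
    emit(r)
j = [xs[parts] - (value + 35) for xs in parts if 16 > r]
parts = 8 * j
record(36)
r = 24
parts = j
data = data * (r // j)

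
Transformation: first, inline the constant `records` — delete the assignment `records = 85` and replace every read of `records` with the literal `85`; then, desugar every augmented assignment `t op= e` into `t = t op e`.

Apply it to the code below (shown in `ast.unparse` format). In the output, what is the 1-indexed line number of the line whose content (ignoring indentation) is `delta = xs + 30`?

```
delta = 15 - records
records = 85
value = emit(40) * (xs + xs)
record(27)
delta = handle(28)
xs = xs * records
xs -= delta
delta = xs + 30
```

Transformed code:
delta = 15 - 85
value = emit(40) * (xs + xs)
record(27)
delta = handle(28)
xs = xs * 85
xs = xs - delta
delta = xs + 30

7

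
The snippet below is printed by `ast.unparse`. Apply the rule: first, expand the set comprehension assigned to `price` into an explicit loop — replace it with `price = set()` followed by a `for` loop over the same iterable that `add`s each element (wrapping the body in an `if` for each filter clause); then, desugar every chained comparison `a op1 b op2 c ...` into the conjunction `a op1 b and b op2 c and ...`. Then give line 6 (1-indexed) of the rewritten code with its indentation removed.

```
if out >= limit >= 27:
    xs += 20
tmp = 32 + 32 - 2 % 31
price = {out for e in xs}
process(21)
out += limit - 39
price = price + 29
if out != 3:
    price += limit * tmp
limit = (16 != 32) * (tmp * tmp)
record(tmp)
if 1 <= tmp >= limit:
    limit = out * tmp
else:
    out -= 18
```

Transformed code:
if out >= limit and limit >= 27:
    xs += 20
tmp = 32 + 32 - 2 % 31
price = set()
for e in xs:
    price.add(out)
process(21)
out += limit - 39
price = price + 29
if out != 3:
    price += limit * tmp
limit = (16 != 32) * (tmp * tmp)
record(tmp)
if 1 <= tmp and tmp >= limit:
    limit = out * tmp
else:
    out -= 18

price.add(out)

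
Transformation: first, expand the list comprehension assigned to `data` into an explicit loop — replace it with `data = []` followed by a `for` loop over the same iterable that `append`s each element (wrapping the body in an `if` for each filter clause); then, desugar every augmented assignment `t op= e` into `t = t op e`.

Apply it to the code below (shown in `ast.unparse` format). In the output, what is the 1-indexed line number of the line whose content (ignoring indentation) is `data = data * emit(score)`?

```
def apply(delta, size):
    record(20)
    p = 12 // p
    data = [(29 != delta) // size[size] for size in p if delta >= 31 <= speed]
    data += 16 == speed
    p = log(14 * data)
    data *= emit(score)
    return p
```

Transformed code:
def apply(delta, size):
    record(20)
    p = 12 // p
    data = []
    for size in p:
        if delta >= 31 <= speed:
            data.append((29 != delta) // size[size])
    data = data + (16 == speed)
    p = log(14 * data)
    data = data * emit(score)
    return p

10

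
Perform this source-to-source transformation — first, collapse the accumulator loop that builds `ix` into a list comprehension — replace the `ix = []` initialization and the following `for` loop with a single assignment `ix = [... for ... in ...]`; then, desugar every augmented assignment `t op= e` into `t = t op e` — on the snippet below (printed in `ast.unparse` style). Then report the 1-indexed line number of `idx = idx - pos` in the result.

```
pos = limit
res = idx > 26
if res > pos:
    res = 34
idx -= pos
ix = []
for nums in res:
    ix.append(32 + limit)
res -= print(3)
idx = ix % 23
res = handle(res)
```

Transformed code:
pos = limit
res = idx > 26
if res > pos:
    res = 34
idx = idx - pos
ix = [32 + limit for nums in res]
res = res - print(3)
idx = ix % 23
res = handle(res)

5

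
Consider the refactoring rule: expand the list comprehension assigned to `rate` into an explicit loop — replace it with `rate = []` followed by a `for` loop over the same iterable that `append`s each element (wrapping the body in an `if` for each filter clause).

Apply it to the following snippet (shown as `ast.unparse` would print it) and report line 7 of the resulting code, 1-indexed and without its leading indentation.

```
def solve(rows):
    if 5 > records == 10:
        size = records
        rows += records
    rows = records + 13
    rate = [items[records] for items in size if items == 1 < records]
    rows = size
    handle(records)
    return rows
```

Transformed code:
def solve(rows):
    if 5 > records == 10:
        size = records
        rows += records
    rows = records + 13
    rate = []
    for items in size:
        if items == 1 < records:
            rate.append(items[records])
    rows = size
    handle(records)
    return rows

for items in size:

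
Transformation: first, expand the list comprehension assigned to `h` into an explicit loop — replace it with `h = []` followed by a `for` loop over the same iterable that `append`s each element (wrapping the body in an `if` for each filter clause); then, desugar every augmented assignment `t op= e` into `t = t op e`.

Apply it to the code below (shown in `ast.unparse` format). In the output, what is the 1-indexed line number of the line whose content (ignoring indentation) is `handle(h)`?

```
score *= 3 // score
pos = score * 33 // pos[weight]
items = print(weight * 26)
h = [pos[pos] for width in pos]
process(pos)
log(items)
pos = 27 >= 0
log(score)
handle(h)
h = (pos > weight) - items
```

Transformed code:
score = score * (3 // score)
pos = score * 33 // pos[weight]
items = print(weight * 26)
h = []
for width in pos:
    h.append(pos[pos])
process(pos)
log(items)
pos = 27 >= 0
log(score)
handle(h)
h = (pos > weight) - items

11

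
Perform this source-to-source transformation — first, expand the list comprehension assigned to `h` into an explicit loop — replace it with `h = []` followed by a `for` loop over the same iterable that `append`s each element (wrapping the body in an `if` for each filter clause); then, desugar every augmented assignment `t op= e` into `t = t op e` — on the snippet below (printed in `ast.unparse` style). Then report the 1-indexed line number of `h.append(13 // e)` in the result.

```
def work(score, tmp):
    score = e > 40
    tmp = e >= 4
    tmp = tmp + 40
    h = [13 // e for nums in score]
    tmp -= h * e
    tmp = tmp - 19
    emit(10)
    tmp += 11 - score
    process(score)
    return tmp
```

Transformed code:
def work(score, tmp):
    score = e > 40
    tmp = e >= 4
    tmp = tmp + 40
    h = []
    for nums in score:
        h.append(13 // e)
    tmp = tmp - h * e
    tmp = tmp - 19
    emit(10)
    tmp = tmp + (11 - score)
    process(score)
    return tmp

7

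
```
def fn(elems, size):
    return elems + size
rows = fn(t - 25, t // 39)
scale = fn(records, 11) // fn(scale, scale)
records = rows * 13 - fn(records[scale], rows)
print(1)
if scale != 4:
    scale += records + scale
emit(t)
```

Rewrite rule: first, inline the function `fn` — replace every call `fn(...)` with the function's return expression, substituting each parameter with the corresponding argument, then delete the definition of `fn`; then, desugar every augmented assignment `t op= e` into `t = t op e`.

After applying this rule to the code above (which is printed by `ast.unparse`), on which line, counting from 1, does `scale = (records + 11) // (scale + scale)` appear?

Transformed code:
rows = t - 25 + t // 39
scale = (records + 11) // (scale + scale)
records = rows * 13 - (records[scale] + rows)
print(1)
if scale != 4:
    scale = scale + (records + scale)
emit(t)

2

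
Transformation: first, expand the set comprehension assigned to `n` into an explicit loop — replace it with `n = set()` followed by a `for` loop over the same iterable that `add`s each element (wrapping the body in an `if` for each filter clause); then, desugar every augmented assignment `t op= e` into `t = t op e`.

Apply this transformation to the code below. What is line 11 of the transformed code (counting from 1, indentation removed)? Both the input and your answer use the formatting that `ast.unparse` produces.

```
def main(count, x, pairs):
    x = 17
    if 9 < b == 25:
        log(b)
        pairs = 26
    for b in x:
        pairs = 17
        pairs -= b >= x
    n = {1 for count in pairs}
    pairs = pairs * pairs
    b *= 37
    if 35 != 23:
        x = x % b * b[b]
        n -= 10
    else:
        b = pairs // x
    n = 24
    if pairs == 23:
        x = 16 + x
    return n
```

n.add(1)

Transformed code:
def main(count, x, pairs):
    x = 17
    if 9 < b == 25:
        log(b)
        pairs = 26
    for b in x:
        pairs = 17
        pairs = pairs - (b >= x)
    n = set()
    for count in pairs:
        n.add(1)
    pairs = pairs * pairs
    b = b * 37
    if 35 != 23:
        x = x % b * b[b]
        n = n - 10
    else:
        b = pairs // x
    n = 24
    if pairs == 23:
        x = 16 + x
    return n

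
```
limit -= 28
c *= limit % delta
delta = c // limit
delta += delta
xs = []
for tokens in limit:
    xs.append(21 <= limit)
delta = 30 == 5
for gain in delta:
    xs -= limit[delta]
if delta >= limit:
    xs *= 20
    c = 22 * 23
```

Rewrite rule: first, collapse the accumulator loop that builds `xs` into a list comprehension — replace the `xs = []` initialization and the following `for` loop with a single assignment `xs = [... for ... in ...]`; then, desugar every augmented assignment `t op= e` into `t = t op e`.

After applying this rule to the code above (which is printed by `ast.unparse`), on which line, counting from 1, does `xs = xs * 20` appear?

Transformed code:
limit = limit - 28
c = c * (limit % delta)
delta = c // limit
delta = delta + delta
xs = [21 <= limit for tokens in limit]
delta = 30 == 5
for gain in delta:
    xs = xs - limit[delta]
if delta >= limit:
    xs = xs * 20
    c = 22 * 23

10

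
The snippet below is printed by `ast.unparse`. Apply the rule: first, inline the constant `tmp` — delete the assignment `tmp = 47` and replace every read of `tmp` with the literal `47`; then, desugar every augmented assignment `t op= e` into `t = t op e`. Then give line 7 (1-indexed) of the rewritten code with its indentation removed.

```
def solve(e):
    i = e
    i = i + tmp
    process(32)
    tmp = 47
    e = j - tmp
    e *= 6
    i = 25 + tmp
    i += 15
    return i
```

Transformed code:
def solve(e):
    i = e
    i = i + 47
    process(32)
    e = j - 47
    e = e * 6
    i = 25 + 47
    i = i + 15
    return i

i = 25 + 47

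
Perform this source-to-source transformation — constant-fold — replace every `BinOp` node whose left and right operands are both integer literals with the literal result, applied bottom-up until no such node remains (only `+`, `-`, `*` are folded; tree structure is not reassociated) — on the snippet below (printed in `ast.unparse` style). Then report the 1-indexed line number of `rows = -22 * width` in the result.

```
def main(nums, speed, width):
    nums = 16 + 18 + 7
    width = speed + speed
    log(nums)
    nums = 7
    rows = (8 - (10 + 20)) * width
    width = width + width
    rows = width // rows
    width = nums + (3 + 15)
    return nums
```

6

Transformed code:
def main(nums, speed, width):
    nums = 41
    width = speed + speed
    log(nums)
    nums = 7
    rows = -22 * width
    width = width + width
    rows = width // rows
    width = nums + 18
    return nums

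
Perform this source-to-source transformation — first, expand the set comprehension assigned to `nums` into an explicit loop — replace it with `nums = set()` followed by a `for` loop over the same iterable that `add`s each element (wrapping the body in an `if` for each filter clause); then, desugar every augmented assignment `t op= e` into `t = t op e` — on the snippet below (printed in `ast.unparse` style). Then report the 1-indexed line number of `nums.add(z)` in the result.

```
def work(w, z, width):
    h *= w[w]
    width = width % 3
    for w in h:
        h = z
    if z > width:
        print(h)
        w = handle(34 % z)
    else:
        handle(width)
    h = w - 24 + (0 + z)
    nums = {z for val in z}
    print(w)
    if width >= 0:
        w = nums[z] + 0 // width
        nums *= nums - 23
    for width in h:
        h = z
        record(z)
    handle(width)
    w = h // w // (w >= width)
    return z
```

14

Transformed code:
def work(w, z, width):
    h = h * w[w]
    width = width % 3
    for w in h:
        h = z
    if z > width:
        print(h)
        w = handle(34 % z)
    else:
        handle(width)
    h = w - 24 + (0 + z)
    nums = set()
    for val in z:
        nums.add(z)
    print(w)
    if width >= 0:
        w = nums[z] + 0 // width
        nums = nums * (nums - 23)
    for width in h:
        h = z
        record(z)
    handle(width)
    w = h // w // (w >= width)
    return z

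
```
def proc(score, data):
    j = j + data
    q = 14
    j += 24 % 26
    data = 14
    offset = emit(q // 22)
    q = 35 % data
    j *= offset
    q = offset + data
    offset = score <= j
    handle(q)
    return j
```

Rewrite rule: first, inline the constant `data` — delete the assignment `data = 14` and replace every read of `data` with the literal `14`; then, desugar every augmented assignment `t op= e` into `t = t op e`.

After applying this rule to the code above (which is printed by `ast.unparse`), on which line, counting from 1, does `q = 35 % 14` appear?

Transformed code:
def proc(score, data):
    j = j + 14
    q = 14
    j = j + 24 % 26
    offset = emit(q // 22)
    q = 35 % 14
    j = j * offset
    q = offset + 14
    offset = score <= j
    handle(q)
    return j

6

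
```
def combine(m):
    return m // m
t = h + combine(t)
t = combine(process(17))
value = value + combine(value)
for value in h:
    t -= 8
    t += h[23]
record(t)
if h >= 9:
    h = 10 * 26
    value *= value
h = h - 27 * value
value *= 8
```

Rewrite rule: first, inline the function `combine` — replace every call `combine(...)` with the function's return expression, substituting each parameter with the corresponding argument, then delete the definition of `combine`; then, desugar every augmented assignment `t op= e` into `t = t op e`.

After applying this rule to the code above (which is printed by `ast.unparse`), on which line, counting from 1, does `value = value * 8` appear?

12

Transformed code:
t = h + t // t
t = process(17) // process(17)
value = value + value // value
for value in h:
    t = t - 8
    t = t + h[23]
record(t)
if h >= 9:
    h = 10 * 26
    value = value * value
h = h - 27 * value
value = value * 8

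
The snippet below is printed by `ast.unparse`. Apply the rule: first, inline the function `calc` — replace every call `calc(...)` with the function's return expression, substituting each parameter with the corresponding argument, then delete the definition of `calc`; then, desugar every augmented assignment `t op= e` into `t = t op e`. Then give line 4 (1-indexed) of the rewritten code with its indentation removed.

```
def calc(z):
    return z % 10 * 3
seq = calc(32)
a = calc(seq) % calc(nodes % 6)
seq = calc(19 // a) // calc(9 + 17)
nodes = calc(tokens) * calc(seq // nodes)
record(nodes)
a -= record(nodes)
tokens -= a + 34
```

nodes = tokens % 10 * 3 * (seq // nodes % 10 * 3)

Transformed code:
seq = 32 % 10 * 3
a = seq % 10 * 3 % (nodes % 6 % 10 * 3)
seq = 19 // a % 10 * 3 // ((9 + 17) % 10 * 3)
nodes = tokens % 10 * 3 * (seq // nodes % 10 * 3)
record(nodes)
a = a - record(nodes)
tokens = tokens - (a + 34)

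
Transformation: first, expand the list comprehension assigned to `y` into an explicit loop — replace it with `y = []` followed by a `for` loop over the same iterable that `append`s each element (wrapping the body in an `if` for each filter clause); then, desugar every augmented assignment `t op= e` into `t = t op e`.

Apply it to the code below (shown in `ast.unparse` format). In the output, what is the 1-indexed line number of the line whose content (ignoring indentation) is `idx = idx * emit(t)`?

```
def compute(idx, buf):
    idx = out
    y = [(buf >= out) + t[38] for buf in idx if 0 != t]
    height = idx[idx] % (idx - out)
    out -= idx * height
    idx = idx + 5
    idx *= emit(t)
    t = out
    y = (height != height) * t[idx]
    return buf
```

10

Transformed code:
def compute(idx, buf):
    idx = out
    y = []
    for buf in idx:
        if 0 != t:
            y.append((buf >= out) + t[38])
    height = idx[idx] % (idx - out)
    out = out - idx * height
    idx = idx + 5
    idx = idx * emit(t)
    t = out
    y = (height != height) * t[idx]
    return buf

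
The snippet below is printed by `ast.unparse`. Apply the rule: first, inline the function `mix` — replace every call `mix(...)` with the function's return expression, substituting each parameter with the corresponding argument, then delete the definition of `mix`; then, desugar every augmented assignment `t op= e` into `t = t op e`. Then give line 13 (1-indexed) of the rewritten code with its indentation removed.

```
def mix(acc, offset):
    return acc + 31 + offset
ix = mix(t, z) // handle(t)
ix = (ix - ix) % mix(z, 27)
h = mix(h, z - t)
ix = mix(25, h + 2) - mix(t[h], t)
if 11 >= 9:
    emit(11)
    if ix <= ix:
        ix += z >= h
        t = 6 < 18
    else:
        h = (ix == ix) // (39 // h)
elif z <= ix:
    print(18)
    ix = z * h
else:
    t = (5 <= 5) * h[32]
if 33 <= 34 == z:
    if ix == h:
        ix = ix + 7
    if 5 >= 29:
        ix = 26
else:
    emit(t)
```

Transformed code:
ix = (t + 31 + z) // handle(t)
ix = (ix - ix) % (z + 31 + 27)
h = h + 31 + (z - t)
ix = 25 + 31 + (h + 2) - (t[h] + 31 + t)
if 11 >= 9:
    emit(11)
    if ix <= ix:
        ix = ix + (z >= h)
        t = 6 < 18
    else:
        h = (ix == ix) // (39 // h)
elif z <= ix:
    print(18)
    ix = z * h
else:
    t = (5 <= 5) * h[32]
if 33 <= 34 == z:
    if ix == h:
        ix = ix + 7
    if 5 >= 29:
        ix = 26
else:
    emit(t)

print(18)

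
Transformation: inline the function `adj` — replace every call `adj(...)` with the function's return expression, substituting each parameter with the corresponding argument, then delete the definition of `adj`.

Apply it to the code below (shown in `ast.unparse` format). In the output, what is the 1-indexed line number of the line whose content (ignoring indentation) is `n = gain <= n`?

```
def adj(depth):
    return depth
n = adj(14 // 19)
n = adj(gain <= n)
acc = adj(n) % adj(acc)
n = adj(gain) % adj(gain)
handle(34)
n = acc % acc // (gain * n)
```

Transformed code:
n = 14 // 19
n = gain <= n
acc = n % acc
n = gain % gain
handle(34)
n = acc % acc // (gain * n)

2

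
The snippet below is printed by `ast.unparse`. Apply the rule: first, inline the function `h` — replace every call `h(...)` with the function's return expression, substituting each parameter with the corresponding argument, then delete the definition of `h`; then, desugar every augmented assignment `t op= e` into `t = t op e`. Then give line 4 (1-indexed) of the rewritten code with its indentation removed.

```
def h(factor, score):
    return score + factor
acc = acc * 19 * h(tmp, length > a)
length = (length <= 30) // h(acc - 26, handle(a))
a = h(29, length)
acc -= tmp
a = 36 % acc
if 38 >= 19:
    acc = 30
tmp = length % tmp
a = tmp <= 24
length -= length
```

Transformed code:
acc = acc * 19 * ((length > a) + tmp)
length = (length <= 30) // (handle(a) + (acc - 26))
a = length + 29
acc = acc - tmp
a = 36 % acc
if 38 >= 19:
    acc = 30
tmp = length % tmp
a = tmp <= 24
length = length - length

acc = acc - tmp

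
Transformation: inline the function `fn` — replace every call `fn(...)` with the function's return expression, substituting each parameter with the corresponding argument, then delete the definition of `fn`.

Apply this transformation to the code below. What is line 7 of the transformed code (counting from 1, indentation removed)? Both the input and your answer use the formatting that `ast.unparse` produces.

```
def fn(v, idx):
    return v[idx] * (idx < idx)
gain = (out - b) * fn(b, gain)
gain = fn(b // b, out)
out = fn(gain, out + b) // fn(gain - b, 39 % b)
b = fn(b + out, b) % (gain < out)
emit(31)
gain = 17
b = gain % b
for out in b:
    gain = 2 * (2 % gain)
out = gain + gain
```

Transformed code:
gain = (out - b) * (b[gain] * (gain < gain))
gain = (b // b)[out] * (out < out)
out = gain[out + b] * (out + b < out + b) // ((gain - b)[39 % b] * (39 % b < 39 % b))
b = (b + out)[b] * (b < b) % (gain < out)
emit(31)
gain = 17
b = gain % b
for out in b:
    gain = 2 * (2 % gain)
out = gain + gain

b = gain % b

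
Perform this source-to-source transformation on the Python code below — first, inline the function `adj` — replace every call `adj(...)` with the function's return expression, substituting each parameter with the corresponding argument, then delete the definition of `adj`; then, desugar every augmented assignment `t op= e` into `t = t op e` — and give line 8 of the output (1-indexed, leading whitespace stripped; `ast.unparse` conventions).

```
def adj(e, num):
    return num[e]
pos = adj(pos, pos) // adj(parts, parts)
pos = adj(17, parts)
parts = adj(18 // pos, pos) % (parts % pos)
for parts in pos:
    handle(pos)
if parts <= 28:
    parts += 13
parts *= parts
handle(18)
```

Transformed code:
pos = pos[pos] // parts[parts]
pos = parts[17]
parts = pos[18 // pos] % (parts % pos)
for parts in pos:
    handle(pos)
if parts <= 28:
    parts = parts + 13
parts = parts * parts
handle(18)

parts = parts * parts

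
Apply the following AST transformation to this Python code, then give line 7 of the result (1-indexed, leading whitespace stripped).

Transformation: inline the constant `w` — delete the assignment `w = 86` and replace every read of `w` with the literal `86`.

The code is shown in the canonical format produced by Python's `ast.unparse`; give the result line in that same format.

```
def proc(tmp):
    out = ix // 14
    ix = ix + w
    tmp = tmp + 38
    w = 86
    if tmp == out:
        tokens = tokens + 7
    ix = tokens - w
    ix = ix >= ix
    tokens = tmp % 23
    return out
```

Transformed code:
def proc(tmp):
    out = ix // 14
    ix = ix + 86
    tmp = tmp + 38
    if tmp == out:
        tokens = tokens + 7
    ix = tokens - 86
    ix = ix >= ix
    tokens = tmp % 23
    return out

ix = tokens - 86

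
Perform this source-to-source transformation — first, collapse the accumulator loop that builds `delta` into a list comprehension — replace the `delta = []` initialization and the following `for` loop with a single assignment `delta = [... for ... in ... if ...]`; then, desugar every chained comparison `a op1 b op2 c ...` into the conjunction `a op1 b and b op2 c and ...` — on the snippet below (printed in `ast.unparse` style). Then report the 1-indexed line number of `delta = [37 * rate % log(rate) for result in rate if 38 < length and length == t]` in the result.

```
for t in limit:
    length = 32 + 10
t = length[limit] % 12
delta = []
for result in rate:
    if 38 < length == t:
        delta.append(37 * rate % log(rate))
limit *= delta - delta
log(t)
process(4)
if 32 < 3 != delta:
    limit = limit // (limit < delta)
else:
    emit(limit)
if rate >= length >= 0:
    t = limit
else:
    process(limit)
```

Transformed code:
for t in limit:
    length = 32 + 10
t = length[limit] % 12
delta = [37 * rate % log(rate) for result in rate if 38 < length and length == t]
limit *= delta - delta
log(t)
process(4)
if 32 < 3 and 3 != delta:
    limit = limit // (limit < delta)
else:
    emit(limit)
if rate >= length and length >= 0:
    t = limit
else:
    process(limit)

4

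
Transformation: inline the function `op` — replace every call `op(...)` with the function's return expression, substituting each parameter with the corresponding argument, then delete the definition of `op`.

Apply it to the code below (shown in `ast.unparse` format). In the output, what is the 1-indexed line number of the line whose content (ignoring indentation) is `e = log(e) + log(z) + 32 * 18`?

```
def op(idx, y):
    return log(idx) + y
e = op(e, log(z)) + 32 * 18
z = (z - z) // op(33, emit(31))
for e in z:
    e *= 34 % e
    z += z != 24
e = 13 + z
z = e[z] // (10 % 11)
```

Transformed code:
e = log(e) + log(z) + 32 * 18
z = (z - z) // (log(33) + emit(31))
for e in z:
    e *= 34 % e
    z += z != 24
e = 13 + z
z = e[z] // (10 % 11)

1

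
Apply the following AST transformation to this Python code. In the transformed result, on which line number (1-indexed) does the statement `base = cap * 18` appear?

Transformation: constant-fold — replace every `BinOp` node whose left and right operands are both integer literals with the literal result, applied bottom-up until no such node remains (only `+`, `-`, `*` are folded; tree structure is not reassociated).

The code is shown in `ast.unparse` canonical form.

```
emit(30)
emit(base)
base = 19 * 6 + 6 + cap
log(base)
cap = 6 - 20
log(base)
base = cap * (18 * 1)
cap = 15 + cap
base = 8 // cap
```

Transformed code:
emit(30)
emit(base)
base = 120 + cap
log(base)
cap = -14
log(base)
base = cap * 18
cap = 15 + cap
base = 8 // cap

7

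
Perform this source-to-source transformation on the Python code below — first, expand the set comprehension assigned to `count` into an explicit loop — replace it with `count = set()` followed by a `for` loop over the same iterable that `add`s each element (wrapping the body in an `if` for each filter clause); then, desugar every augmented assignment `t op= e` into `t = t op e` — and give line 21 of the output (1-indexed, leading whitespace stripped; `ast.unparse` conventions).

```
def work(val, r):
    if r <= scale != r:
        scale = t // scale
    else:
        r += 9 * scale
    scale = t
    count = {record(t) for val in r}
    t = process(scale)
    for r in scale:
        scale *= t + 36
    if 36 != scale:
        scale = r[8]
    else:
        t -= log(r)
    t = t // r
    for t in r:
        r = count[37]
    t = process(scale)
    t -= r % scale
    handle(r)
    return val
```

t = t - r % scale

Transformed code:
def work(val, r):
    if r <= scale != r:
        scale = t // scale
    else:
        r = r + 9 * scale
    scale = t
    count = set()
    for val in r:
        count.add(record(t))
    t = process(scale)
    for r in scale:
        scale = scale * (t + 36)
    if 36 != scale:
        scale = r[8]
    else:
        t = t - log(r)
    t = t // r
    for t in r:
        r = count[37]
    t = process(scale)
    t = t - r % scale
    handle(r)
    return val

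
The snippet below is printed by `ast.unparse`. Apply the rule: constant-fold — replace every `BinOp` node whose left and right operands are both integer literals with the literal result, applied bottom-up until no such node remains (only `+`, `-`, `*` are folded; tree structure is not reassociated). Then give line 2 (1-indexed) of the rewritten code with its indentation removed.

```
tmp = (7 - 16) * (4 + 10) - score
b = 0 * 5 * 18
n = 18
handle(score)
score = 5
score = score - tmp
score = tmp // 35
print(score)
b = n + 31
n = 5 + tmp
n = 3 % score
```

Transformed code:
tmp = -126 - score
b = 0
n = 18
handle(score)
score = 5
score = score - tmp
score = tmp // 35
print(score)
b = n + 31
n = 5 + tmp
n = 3 % score

b = 0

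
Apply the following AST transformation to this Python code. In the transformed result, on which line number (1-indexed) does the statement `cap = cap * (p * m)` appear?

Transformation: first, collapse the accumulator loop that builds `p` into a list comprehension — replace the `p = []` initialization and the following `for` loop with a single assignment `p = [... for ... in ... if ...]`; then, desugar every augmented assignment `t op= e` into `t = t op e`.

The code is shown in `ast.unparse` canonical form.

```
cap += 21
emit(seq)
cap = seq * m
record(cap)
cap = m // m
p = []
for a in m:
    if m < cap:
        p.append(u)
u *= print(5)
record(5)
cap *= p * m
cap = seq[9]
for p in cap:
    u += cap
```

9

Transformed code:
cap = cap + 21
emit(seq)
cap = seq * m
record(cap)
cap = m // m
p = [u for a in m if m < cap]
u = u * print(5)
record(5)
cap = cap * (p * m)
cap = seq[9]
for p in cap:
    u = u + cap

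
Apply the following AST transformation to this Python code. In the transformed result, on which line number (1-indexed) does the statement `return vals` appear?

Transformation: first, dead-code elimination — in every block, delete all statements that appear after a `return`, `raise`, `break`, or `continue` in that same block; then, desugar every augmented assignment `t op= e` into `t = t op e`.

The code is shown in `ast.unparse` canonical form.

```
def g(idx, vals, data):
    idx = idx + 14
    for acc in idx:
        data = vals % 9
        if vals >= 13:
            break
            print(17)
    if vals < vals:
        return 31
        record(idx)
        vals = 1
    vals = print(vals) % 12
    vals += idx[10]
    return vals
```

Transformed code:
def g(idx, vals, data):
    idx = idx + 14
    for acc in idx:
        data = vals % 9
        if vals >= 13:
            break
    if vals < vals:
        return 31
    vals = print(vals) % 12
    vals = vals + idx[10]
    return vals

11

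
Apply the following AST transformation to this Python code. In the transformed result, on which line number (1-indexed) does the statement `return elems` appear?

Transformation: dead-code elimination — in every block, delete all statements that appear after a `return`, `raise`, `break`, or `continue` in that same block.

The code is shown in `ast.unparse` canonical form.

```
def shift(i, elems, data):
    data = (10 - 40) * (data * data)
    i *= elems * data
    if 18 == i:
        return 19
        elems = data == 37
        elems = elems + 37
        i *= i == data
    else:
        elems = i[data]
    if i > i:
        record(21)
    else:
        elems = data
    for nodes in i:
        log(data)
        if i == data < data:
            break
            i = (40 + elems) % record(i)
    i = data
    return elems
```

Transformed code:
def shift(i, elems, data):
    data = (10 - 40) * (data * data)
    i *= elems * data
    if 18 == i:
        return 19
    else:
        elems = i[data]
    if i > i:
        record(21)
    else:
        elems = data
    for nodes in i:
        log(data)
        if i == data < data:
            break
    i = data
    return elems

17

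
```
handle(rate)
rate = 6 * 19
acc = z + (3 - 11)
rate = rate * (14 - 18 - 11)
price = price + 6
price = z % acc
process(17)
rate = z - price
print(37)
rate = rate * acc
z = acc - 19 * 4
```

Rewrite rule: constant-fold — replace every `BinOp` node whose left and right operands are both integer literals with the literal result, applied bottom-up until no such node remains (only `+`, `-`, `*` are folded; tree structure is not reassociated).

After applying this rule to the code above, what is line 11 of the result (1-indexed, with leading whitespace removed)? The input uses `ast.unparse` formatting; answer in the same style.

Transformed code:
handle(rate)
rate = 114
acc = z + -8
rate = rate * -15
price = price + 6
price = z % acc
process(17)
rate = z - price
print(37)
rate = rate * acc
z = acc - 76

z = acc - 76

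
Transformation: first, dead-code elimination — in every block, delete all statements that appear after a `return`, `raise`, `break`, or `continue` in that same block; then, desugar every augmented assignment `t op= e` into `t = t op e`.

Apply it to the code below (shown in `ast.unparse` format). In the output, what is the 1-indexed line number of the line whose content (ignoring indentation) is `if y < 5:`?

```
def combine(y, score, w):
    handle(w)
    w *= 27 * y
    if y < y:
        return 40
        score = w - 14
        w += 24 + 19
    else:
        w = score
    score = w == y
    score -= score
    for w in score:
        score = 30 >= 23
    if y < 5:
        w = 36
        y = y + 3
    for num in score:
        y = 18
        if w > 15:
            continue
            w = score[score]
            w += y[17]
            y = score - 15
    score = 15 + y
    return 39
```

Transformed code:
def combine(y, score, w):
    handle(w)
    w = w * (27 * y)
    if y < y:
        return 40
    else:
        w = score
    score = w == y
    score = score - score
    for w in score:
        score = 30 >= 23
    if y < 5:
        w = 36
        y = y + 3
    for num in score:
        y = 18
        if w > 15:
            continue
    score = 15 + y
    return 39

12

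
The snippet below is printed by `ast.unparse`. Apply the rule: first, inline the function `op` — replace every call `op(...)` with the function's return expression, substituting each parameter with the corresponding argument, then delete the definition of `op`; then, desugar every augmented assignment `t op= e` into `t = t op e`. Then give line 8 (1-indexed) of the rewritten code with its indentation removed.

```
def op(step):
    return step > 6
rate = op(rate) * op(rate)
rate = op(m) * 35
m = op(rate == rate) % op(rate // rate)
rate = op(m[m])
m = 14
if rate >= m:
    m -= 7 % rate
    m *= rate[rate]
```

Transformed code:
rate = (rate > 6) * (rate > 6)
rate = (m > 6) * 35
m = ((rate == rate) > 6) % (rate // rate > 6)
rate = m[m] > 6
m = 14
if rate >= m:
    m = m - 7 % rate
    m = m * rate[rate]

m = m * rate[rate]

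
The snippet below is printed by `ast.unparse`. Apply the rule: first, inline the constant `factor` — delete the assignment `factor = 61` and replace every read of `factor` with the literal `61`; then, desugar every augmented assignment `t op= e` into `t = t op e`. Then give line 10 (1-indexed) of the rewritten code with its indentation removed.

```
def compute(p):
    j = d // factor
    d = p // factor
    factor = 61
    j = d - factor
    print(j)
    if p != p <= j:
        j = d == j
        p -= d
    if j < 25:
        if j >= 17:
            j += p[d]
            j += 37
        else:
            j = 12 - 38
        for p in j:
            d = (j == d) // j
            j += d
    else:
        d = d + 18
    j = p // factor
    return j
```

Transformed code:
def compute(p):
    j = d // 61
    d = p // 61
    j = d - 61
    print(j)
    if p != p <= j:
        j = d == j
        p = p - d
    if j < 25:
        if j >= 17:
            j = j + p[d]
            j = j + 37
        else:
            j = 12 - 38
        for p in j:
            d = (j == d) // j
            j = j + d
    else:
        d = d + 18
    j = p // 61
    return j

if j >= 17:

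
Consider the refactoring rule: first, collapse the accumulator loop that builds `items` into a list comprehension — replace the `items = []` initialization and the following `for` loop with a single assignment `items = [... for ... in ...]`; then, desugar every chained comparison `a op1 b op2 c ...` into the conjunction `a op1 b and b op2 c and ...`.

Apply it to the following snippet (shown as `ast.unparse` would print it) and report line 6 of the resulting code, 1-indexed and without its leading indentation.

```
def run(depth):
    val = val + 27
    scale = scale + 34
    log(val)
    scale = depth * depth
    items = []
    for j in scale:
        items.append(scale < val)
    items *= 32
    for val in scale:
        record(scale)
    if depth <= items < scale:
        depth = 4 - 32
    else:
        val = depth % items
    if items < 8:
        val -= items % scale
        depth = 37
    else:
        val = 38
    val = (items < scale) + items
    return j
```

items = [scale < val for j in scale]

Transformed code:
def run(depth):
    val = val + 27
    scale = scale + 34
    log(val)
    scale = depth * depth
    items = [scale < val for j in scale]
    items *= 32
    for val in scale:
        record(scale)
    if depth <= items and items < scale:
        depth = 4 - 32
    else:
        val = depth % items
    if items < 8:
        val -= items % scale
        depth = 37
    else:
        val = 38
    val = (items < scale) + items
    return j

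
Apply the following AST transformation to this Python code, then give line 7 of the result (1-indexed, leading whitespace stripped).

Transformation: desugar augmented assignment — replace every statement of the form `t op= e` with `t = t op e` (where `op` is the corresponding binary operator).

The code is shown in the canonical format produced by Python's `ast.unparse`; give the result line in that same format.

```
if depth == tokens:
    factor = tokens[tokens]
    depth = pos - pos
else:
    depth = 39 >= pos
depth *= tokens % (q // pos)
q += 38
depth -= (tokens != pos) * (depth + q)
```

q = q + 38

Transformed code:
if depth == tokens:
    factor = tokens[tokens]
    depth = pos - pos
else:
    depth = 39 >= pos
depth = depth * (tokens % (q // pos))
q = q + 38
depth = depth - (tokens != pos) * (depth + q)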